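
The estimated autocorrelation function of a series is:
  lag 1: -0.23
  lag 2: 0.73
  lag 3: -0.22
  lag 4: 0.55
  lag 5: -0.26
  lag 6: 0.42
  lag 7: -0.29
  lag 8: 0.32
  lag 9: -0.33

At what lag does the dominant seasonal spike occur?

The largest autocorrelation is r_2 = 0.73, with weaker echoes at lags 4 (0.55), 6 (0.42) and 8 (0.32); the remaining lags stay at or below -0.22.
The dominant spike at lag 2 indicates a seasonal period of 2.

2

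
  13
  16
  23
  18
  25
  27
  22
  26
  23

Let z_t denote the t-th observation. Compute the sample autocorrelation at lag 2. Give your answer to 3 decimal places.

Mean z̄ = (13 + 16 + 23 + 18 + 25 + 27 + 22 + 26 + 23)/9 = 21.4444
Σ(z_t−z̄)(z_{t+2}−z̄) = (-13.1358) + (18.7531) + (5.5309) + (-19.1358) + (1.9753) + (25.3086) + (0.8642) = 20.1605
Denominator Σ(z_t−z̄)² = 182.2222
r_2 = 20.1605 / 182.2222 = 0.111

0.111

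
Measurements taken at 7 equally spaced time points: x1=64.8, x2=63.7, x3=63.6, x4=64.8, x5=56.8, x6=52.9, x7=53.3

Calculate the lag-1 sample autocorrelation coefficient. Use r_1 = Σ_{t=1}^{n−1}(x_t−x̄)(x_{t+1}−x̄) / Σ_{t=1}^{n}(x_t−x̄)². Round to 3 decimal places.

0.580

Mean x̄ = (64.8 + 63.7 + 63.6 + 64.8 + 56.8 + 52.9 + 53.3)/7 = 59.9857
Σ(x_t−x̄)(x_{t+1}−x̄) = (17.8816) + (13.4245) + (17.4002) + (-15.3369) + (22.5731) + (47.3731) = 103.3155
Denominator Σ(x_t−x̄)² = 178.2686
r_1 = 103.3155 / 178.2686 = 0.580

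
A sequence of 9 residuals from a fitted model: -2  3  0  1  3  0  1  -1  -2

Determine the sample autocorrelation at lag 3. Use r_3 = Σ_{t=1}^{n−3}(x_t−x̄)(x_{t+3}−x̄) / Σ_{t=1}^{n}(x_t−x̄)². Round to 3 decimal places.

0.119

Mean x̄ = (-2 + 3 + 0 + 1 + 3 + 0 + 1 − 1 − 2)/9 = 0.3333
Numerator Σ_{t=1}^{6}(x_t−x̄)(x_{t+3}−x̄) = 3.3333
Denominator Σ(x_t−x̄)² = 28.0000
r_3 = 3.3333 / 28.0000 = 0.119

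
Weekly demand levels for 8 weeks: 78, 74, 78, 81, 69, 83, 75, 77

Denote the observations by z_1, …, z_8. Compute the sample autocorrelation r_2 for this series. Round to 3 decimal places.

0.163

Mean z̄ = (78 + 74 + 78 + 81 + 69 + 83 + 75 + 77)/8 = 76.8750
Deviations from mean: 1.1250, -2.8750, 1.1250, 4.1250, -7.8750, 6.1250, -1.8750, 0.1250
Σ(z_t−z̄)(z_{t+2}−z̄) = (1.2656) + (-11.8594) + (-8.8594) + (25.2656) + (14.7656) + (0.7656) = 21.3438
Denominator Σ(z_t−z̄)² = 130.8750
r_2 = 21.3438 / 130.8750 = 0.163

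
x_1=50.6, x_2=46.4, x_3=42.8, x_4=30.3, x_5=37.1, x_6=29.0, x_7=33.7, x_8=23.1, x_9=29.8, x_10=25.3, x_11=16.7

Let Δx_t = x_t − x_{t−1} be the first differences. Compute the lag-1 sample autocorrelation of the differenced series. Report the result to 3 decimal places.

-0.685

First differences Δx: -4.2, -3.6, -12.5, 6.8, -8.1, 4.7, -10.6, 6.7, -4.5, -8.6
Mean of differences = -3.3900
Numerator Σ(Δx_t−Δx̄)(Δx_{t+1}−Δx̄) = -313.3411
Denominator Σ(Δx_t−Δx̄)² = 457.3290
r_1(Δx) = -313.3411 / 457.3290 = -0.685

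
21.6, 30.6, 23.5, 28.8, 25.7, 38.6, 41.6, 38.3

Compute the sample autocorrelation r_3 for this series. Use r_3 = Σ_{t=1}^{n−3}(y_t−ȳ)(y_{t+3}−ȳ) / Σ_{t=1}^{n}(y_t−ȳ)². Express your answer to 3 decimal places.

-0.238

Mean ȳ = (21.6 + 30.6 + 23.5 + 28.8 + 25.7 + 38.6 + 41.6 + 38.3)/8 = 31.0875
Deviations from mean: -9.4875, -0.4875, -7.5875, -2.2875, -5.3875, 7.5125, 10.5125, 7.2125
Numerator Σ_{t=1}^{5}(y_t−ȳ)(y_{t+3}−ȳ) = -95.5767
Denominator Σ(y_t−ȳ)² = 401.0488
r_3 = -95.5767 / 401.0488 = -0.238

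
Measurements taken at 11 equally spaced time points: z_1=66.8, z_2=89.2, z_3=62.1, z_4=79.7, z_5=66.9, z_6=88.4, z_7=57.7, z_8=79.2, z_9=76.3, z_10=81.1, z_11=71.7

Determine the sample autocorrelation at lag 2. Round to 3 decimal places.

0.494

Mean z̄ = (66.8 + 89.2 + 62.1 + 79.7 + 66.9 + 88.4 + 57.7 + 79.2 + 76.3 + 81.1 + 71.7)/11 = 74.4636
Numerator Σ_{t=1}^{9}(z_t−z̄)(z_{t+2}−z̄) = 526.7801
Denominator Σ(z_t−z̄)² = 1066.1055
r_2 = 526.7801 / 1066.1055 = 0.494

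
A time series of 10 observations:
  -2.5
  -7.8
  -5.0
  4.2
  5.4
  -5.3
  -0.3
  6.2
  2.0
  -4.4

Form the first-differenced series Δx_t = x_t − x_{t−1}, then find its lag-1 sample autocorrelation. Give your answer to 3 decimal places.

First differences Δx: -5.3, 2.8, 9.2, 1.2, -10.7, 5.0, 6.5, -4.2, -6.4
Mean of differences = -0.2111
Numerator Σ(Δx_t−Δx̄)(Δx_{t+1}−Δx̄) = -10.2757
Denominator Σ(Δx_t−Δx̄)² = 361.9489
r_1(Δx) = -10.2757 / 361.9489 = -0.028

-0.028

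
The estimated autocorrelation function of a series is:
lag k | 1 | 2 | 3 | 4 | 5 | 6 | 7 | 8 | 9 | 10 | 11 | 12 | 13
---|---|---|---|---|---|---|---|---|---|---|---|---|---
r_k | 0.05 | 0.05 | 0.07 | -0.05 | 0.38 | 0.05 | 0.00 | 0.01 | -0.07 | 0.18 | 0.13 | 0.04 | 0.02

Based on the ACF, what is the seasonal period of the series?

The largest autocorrelation is r_5 = 0.38, with a weaker echo at lag 10 (0.18); the remaining lags stay at or below 0.13.
The dominant spike at lag 5 indicates a seasonal period of 5.

5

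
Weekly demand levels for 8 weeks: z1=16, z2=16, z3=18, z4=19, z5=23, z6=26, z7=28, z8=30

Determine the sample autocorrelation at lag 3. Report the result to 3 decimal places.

Mean z̄ = (16 + 16 + 18 + 19 + 23 + 26 + 28 + 30)/8 = 22.0000
Σ(z_t−z̄)(z_{t+3}−z̄) = (18.0000) + (-6.0000) + (-16.0000) + (-18.0000) + (8.0000) = -14.0000
Denominator Σ(z_t−z̄)² = 214.0000
r_3 = -14.0000 / 214.0000 = -0.065

-0.065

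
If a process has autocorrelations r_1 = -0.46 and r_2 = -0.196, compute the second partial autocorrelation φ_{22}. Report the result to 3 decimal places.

-0.517

φ_{22} = (r_2 − r_1²) / (1 − r_1²)
r_1² = (-0.46)² = 0.2116
Numerator = -0.196 − 0.2116 = -0.4076; denominator = 1 − 0.2116 = 0.7884
φ_{22} = -0.4076 / 0.7884 = -0.517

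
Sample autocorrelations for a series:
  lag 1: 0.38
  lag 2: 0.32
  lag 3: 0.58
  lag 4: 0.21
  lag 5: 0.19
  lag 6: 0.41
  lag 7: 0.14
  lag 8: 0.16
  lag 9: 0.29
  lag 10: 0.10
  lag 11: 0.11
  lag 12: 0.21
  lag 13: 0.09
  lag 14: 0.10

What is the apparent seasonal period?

The largest autocorrelation is r_3 = 0.58, with a weaker echo at lag 6 (0.41); the remaining lags stay at or below 0.38. The elevated value at lag 1 (0.38), dropping to 0.32 at lag 2, reflects decaying short-term dependence rather than seasonality.
The dominant spike at lag 3 indicates a seasonal period of 3.

3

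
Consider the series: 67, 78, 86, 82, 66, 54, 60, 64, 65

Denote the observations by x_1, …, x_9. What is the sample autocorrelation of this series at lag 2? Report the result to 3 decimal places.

Mean x̄ = (67 + 78 + 86 + 82 + 66 + 54 + 60 + 64 + 65)/9 = 69.1111
Σ(x_t−x̄)(x_{t+2}−x̄) = (-35.6543) + (114.5679) + (-52.5432) + (-194.7654) + (28.3457) + (77.2346) + (37.4568) = -25.3580
Denominator Σ(x_t−x̄)² = 898.8889
r_2 = -25.3580 / 898.8889 = -0.028

-0.028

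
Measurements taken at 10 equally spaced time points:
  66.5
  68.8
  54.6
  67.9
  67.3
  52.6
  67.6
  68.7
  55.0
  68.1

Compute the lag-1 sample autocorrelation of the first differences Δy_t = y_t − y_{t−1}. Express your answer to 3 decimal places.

First differences Δy: 2.3, -14.2, 13.3, -0.6, -14.7, 15.0, 1.1, -13.7, 13.1
Mean of differences = 0.1778
Numerator Σ(Δy_t−Δȳ)(Δy_{t+1}−Δȳ) = -616.7983
Denominator Σ(Δy_t−Δȳ)² = 1185.4956
r_1(Δy) = -616.7983 / 1185.4956 = -0.520

-0.520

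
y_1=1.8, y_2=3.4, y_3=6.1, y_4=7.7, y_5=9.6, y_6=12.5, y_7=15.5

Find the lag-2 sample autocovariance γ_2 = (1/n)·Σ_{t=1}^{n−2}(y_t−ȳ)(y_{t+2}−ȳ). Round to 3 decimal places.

2.972

Mean ȳ = (1.8 + 3.4 + 6.1 + 7.7 + 9.6 + 12.5 + 15.5)/7 = 8.0857
Σ_{t=1}^{5}(y_t−ȳ)(y_{t+2}−ȳ) = 20.8067
γ_2 = 20.8067 / 7 = 2.972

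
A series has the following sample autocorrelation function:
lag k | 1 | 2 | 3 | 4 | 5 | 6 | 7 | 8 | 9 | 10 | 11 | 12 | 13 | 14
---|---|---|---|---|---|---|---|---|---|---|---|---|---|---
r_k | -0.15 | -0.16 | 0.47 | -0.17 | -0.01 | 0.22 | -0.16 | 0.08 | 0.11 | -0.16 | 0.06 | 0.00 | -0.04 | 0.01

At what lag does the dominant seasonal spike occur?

3

The largest autocorrelation is r_3 = 0.47, with a weaker echo at lag 6 (0.22); the remaining lags stay at or below 0.11.
The dominant spike at lag 3 indicates a seasonal period of 3.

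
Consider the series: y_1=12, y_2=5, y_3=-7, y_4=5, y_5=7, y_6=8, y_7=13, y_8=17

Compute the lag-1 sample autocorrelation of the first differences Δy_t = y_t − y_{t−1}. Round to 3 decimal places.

-0.040

First differences Δy: -7, -12, 12, 2, 1, 5, 4
Mean of differences = 0.7143
Numerator Σ(Δy_t−Δȳ)(Δy_{t+1}−Δȳ) = -15.2245
Denominator Σ(Δy_t−Δȳ)² = 379.4286
r_1(Δy) = -15.2245 / 379.4286 = -0.040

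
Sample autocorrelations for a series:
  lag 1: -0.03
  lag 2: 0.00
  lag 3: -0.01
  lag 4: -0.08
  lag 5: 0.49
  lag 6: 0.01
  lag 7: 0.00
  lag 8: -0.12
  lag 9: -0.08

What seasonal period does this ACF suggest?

The largest autocorrelation is r_5 = 0.49; the remaining lags stay at or below 0.01.
The dominant spike at lag 5 indicates a seasonal period of 5.

5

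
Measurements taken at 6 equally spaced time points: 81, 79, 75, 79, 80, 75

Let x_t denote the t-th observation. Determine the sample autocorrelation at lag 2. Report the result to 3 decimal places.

-0.509

Mean x̄ = (81 + 79 + 75 + 79 + 80 + 75)/6 = 78.1667
Numerator Σ_{t=1}^{4}(x_t−x̄)(x_{t+2}−x̄) = -16.7222
Denominator Σ(x_t−x̄)² = 32.8333
r_2 = -16.7222 / 32.8333 = -0.509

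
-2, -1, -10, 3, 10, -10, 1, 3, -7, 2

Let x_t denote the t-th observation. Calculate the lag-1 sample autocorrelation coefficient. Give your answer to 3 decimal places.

-0.393

Mean x̄ = (-2 − 1 − 10 + 3 + 10 − 10 + 1 + 3 − 7 + 2)/10 = -1.1000
Numerator Σ_{t=1}^{9}(x_t−x̄)(x_{t+1}−x̄) = -143.3100
Denominator Σ(x_t−x̄)² = 364.9000
r_1 = -143.3100 / 364.9000 = -0.393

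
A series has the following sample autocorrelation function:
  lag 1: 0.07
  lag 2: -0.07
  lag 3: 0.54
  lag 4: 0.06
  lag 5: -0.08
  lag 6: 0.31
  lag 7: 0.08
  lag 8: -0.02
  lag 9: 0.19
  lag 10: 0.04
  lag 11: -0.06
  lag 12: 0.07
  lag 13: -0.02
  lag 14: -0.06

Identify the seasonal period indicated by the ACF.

3

The largest autocorrelation is r_3 = 0.54, with weaker echoes at lags 6 (0.31) and 9 (0.19); the remaining lags stay at or below 0.08.
The dominant spike at lag 3 indicates a seasonal period of 3.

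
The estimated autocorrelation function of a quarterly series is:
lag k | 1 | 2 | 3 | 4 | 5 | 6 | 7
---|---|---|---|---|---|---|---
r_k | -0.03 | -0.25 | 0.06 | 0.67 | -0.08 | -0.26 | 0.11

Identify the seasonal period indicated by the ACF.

4

The largest autocorrelation is r_4 = 0.67; the remaining lags stay at or below 0.11.
The dominant spike at lag 4 indicates a seasonal period of 4.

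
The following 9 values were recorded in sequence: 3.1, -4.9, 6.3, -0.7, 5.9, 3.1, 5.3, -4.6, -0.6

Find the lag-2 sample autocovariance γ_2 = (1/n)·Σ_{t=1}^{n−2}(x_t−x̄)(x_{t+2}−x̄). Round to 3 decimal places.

Mean x̄ = (3.1 − 4.9 + 6.3 − 0.7 + 5.9 + 3.1 + 5.3 − 4.6 − 0.6)/9 = 1.4333
Σ_{t=1}^{7}(x_t−x̄)(x_{t+2}−x̄) = 39.1578
γ_2 = 39.1578 / 9 = 4.351

4.351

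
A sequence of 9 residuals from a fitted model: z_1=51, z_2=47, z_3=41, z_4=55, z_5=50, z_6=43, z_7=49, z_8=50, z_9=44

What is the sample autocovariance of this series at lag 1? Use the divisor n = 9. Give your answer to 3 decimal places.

-5.808

Mean z̄ = (51 + 47 + 41 + 55 + 50 + 43 + 49 + 50 + 44)/9 = 47.7778
Σ_{t=1}^{8}(z_t−z̄)(z_{t+1}−z̄) = -52.2716
γ_1 = -52.2716 / 9 = -5.808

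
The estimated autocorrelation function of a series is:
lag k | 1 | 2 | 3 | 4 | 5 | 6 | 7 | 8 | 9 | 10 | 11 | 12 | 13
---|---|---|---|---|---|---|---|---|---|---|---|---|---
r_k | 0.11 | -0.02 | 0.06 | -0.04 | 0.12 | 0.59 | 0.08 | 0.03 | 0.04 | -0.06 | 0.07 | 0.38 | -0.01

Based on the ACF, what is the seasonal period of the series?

The largest autocorrelation is r_6 = 0.59, with a weaker echo at lag 12 (0.38); the remaining lags stay at or below 0.12.
The dominant spike at lag 6 indicates a seasonal period of 6.

6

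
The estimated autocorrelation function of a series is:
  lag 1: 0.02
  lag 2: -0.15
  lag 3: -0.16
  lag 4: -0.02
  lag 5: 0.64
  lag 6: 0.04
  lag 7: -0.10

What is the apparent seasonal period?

5

The largest autocorrelation is r_5 = 0.64; the remaining lags stay at or below 0.04.
The dominant spike at lag 5 indicates a seasonal period of 5.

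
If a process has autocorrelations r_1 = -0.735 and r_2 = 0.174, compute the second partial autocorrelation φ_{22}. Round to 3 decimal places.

-0.797

φ_{22} = (r_2 − r_1²) / (1 − r_1²)
r_1² = (-0.735)² = 0.540225
Numerator = 0.174 − 0.5402 = -0.3662; denominator = 1 − 0.5402 = 0.4598
φ_{22} = -0.3662 / 0.4598 = -0.797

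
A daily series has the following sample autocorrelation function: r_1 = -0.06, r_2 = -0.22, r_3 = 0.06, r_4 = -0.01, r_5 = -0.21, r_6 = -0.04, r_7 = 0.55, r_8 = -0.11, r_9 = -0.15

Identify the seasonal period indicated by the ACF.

7

The largest autocorrelation is r_7 = 0.55; the remaining lags stay at or below 0.06.
The dominant spike at lag 7 indicates a seasonal period of 7.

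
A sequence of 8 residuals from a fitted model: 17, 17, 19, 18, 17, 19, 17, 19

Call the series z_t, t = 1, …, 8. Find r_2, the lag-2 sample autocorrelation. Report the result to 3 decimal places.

Mean z̄ = (17 + 17 + 19 + 18 + 17 + 19 + 17 + 19)/8 = 17.8750
Deviations from mean: -0.8750, -0.8750, 1.1250, 0.1250, -0.8750, 1.1250, -0.8750, 1.1250
Σ(z_t−z̄)(z_{t+2}−z̄) = (-0.9844) + (-0.1094) + (-0.9844) + (0.1406) + (0.7656) + (1.2656) = 0.0938
Denominator Σ(z_t−z̄)² = 6.8750
r_2 = 0.0938 / 6.8750 = 0.014

0.014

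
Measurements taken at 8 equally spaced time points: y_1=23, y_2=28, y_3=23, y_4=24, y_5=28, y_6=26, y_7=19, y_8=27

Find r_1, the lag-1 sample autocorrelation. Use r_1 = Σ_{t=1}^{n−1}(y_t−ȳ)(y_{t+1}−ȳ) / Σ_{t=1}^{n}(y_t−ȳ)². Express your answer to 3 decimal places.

Mean ȳ = (23 + 28 + 23 + 24 + 28 + 26 + 19 + 27)/8 = 24.7500
Σ(y_t−ȳ)(y_{t+1}−ȳ) = (-5.6875) + (-5.6875) + (1.3125) + (-2.4375) + (4.0625) + (-7.1875) + (-12.9375) = -28.5625
Denominator Σ(y_t−ȳ)² = 67.5000
r_1 = -28.5625 / 67.5000 = -0.423

-0.423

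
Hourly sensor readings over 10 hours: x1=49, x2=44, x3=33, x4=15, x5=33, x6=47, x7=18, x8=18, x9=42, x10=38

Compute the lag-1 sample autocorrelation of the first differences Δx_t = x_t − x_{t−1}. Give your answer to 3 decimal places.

-0.135

First differences Δx: -5, -11, -18, 18, 14, -29, 0, 24, -4
Mean of differences = -1.2222
Numerator Σ(Δx_t−Δx̄)(Δx_{t+1}−Δx̄) = -324.9383
Denominator Σ(Δx_t−Δx̄)² = 2409.5556
r_1(Δx) = -324.9383 / 2409.5556 = -0.135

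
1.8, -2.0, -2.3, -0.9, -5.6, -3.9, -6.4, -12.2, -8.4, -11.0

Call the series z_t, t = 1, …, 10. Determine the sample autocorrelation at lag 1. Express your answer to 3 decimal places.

0.492

Mean z̄ = (1.8 − 2.0 − 2.3 − 0.9 − 5.6 − 3.9 − 6.4 − 12.2 − 8.4 − 11.0)/10 = -5.0900
Numerator Σ_{t=1}^{9}(z_t−z̄)(z_{t+1}−z̄) = 89.7089
Denominator Σ(z_t−z̄)² = 182.1890
r_1 = 89.7089 / 182.1890 = 0.492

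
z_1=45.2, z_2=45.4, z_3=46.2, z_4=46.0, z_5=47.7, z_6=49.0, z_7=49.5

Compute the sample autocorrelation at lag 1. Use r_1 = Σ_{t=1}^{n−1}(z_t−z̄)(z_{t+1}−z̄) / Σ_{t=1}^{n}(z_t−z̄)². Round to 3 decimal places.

0.586

Mean z̄ = (45.2 + 45.4 + 46.2 + 46.0 + 47.7 + 49.0 + 49.5)/7 = 47.0000
Σ(z_t−z̄)(z_{t+1}−z̄) = (2.8800) + (1.2800) + (0.8000) + (-0.7000) + (1.4000) + (5.0000) = 10.6600
Denominator Σ(z_t−z̄)² = 18.1800
r_1 = 10.6600 / 18.1800 = 0.586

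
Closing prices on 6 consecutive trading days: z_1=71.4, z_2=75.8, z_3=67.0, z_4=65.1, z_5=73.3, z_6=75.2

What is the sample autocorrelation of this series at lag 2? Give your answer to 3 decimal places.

-0.634

Mean z̄ = (71.4 + 75.8 + 67.0 + 65.1 + 73.3 + 75.2)/6 = 71.3000
Deviations from mean: 0.1000, 4.5000, -4.3000, -6.2000, 2.0000, 3.9000
Numerator Σ_{t=1}^{4}(z_t−z̄)(z_{t+2}−z̄) = -61.1100
Denominator Σ(z_t−z̄)² = 96.4000
r_2 = -61.1100 / 96.4000 = -0.634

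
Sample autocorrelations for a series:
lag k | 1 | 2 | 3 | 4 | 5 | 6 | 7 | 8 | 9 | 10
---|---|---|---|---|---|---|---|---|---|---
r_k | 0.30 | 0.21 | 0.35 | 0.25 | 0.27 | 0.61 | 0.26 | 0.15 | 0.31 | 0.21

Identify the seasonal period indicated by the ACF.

The largest autocorrelation is r_6 = 0.61; the remaining lags stay at or below 0.35. The elevated value at lag 1 (0.30), dropping to 0.21 at lag 2, reflects decaying short-term dependence rather than seasonality.
The dominant spike at lag 6 indicates a seasonal period of 6.

6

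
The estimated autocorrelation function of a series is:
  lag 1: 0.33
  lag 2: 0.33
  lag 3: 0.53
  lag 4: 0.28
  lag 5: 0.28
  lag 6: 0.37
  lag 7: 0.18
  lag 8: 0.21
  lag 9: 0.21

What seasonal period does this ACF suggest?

The largest autocorrelation is r_3 = 0.53, with a weaker echo at lag 6 (0.37); the remaining lags stay at or below 0.33.
The dominant spike at lag 3 indicates a seasonal period of 3.

3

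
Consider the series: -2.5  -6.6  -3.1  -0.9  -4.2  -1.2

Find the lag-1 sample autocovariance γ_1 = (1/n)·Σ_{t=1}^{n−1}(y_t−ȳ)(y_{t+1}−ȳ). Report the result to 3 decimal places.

Mean ȳ = (-2.5 − 6.6 − 3.1 − 0.9 − 4.2 − 1.2)/6 = -3.0833
Σ_{t=1}^{5}(y_t−ȳ)(y_{t+1}−ȳ) = -6.5703
γ_1 = -6.5703 / 6 = -1.095

-1.095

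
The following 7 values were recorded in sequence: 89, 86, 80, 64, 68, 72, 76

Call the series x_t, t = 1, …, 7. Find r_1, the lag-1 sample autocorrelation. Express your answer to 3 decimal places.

0.500

Mean x̄ = (89 + 86 + 80 + 64 + 68 + 72 + 76)/7 = 76.4286
Deviations from mean: 12.5714, 9.5714, 3.5714, -12.4286, -8.4286, -4.4286, -0.4286
Σ(x_t−x̄)(x_{t+1}−x̄) = (120.3265) + (34.1837) + (-44.3878) + (104.7551) + (37.3265) + (1.8980) = 254.1020
Denominator Σ(x_t−x̄)² = 507.7143
r_1 = 254.1020 / 507.7143 = 0.500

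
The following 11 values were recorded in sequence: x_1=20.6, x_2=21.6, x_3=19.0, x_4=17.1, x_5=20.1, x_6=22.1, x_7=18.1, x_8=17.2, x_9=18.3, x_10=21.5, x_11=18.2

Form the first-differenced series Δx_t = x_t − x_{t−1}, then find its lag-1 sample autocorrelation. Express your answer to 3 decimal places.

First differences Δx: 1.0, -2.6, -1.9, 3.0, 2.0, -4.0, -0.9, 1.1, 3.2, -3.3
Mean of differences = -0.2400
Numerator Σ(Δx_t−Δx̄)(Δx_{t+1}−Δx̄) = -9.8716
Denominator Σ(Δx_t−Δx̄)² = 62.9440
r_1(Δx) = -9.8716 / 62.9440 = -0.157

-0.157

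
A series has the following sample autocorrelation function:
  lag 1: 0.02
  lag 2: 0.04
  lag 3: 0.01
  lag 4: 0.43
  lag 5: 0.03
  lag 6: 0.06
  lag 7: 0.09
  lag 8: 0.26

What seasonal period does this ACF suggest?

The largest autocorrelation is r_4 = 0.43, with a weaker echo at lag 8 (0.26); the remaining lags stay at or below 0.09.
The dominant spike at lag 4 indicates a seasonal period of 4.

4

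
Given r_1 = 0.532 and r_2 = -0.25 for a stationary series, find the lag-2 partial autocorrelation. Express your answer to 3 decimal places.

-0.743

φ_{22} = (r_2 − r_1²) / (1 − r_1²)
r_1² = (0.532)² = 0.283024
Numerator = -0.25 − 0.2830 = -0.5330; denominator = 1 − 0.2830 = 0.7170
φ_{22} = -0.5330 / 0.7170 = -0.743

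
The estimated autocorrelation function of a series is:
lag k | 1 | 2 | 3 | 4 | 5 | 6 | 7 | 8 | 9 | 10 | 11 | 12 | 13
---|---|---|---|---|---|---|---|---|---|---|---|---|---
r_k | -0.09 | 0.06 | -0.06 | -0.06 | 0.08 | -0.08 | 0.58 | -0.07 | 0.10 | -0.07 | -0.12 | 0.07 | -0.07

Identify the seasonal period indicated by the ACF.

The largest autocorrelation is r_7 = 0.58; the remaining lags stay at or below 0.10.
The dominant spike at lag 7 indicates a seasonal period of 7.

7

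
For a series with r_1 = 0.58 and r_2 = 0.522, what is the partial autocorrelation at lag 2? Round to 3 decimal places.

φ_{22} = (r_2 − r_1²) / (1 − r_1²)
r_1² = (0.58)² = 0.3364
Numerator = 0.522 − 0.3364 = 0.1856; denominator = 1 − 0.3364 = 0.6636
φ_{22} = 0.1856 / 0.6636 = 0.280

0.280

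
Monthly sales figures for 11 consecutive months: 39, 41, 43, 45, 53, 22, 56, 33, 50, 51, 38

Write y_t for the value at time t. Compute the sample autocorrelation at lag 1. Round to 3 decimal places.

-0.656

Mean ȳ = (39 + 41 + 43 + 45 + 53 + 22 + 56 + 33 + 50 + 51 + 38)/11 = 42.8182
Numerator Σ_{t=1}^{10}(y_t−ȳ)(y_{t+1}−ȳ) = -637.7603
Denominator Σ(y_t−ȳ)² = 971.6364
r_1 = -637.7603 / 971.6364 = -0.656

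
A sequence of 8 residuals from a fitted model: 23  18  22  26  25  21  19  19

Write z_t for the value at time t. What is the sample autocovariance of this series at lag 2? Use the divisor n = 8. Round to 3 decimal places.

-3.004

Mean z̄ = (23 + 18 + 22 + 26 + 25 + 21 + 19 + 19)/8 = 21.6250
Σ_{t=1}^{6}(z_t−z̄)(z_{t+2}−z̄) = -24.0313
γ_2 = -24.0313 / 8 = -3.004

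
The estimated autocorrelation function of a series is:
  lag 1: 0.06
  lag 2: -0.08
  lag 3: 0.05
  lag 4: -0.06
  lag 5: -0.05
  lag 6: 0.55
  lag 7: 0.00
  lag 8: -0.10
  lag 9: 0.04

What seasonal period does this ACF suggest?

6

The largest autocorrelation is r_6 = 0.55; the remaining lags stay at or below 0.06.
The dominant spike at lag 6 indicates a seasonal period of 6.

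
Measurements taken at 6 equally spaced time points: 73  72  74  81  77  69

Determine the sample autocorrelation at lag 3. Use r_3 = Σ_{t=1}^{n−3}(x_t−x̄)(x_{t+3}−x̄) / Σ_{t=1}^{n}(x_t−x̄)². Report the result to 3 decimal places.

-0.153

Mean x̄ = (73 + 72 + 74 + 81 + 77 + 69)/6 = 74.3333
Deviations from mean: -1.3333, -2.3333, -0.3333, 6.6667, 2.6667, -5.3333
Σ(x_t−x̄)(x_{t+3}−x̄) = (-8.8889) + (-6.2222) + (1.7778) = -13.3333
Denominator Σ(x_t−x̄)² = 87.3333
r_3 = -13.3333 / 87.3333 = -0.153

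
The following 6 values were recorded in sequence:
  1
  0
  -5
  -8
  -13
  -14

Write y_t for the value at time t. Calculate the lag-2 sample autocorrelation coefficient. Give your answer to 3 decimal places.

0.015

Mean ȳ = (1 + 0 − 5 − 8 − 13 − 14)/6 = -6.5000
Deviations from mean: 7.5000, 6.5000, 1.5000, -1.5000, -6.5000, -7.5000
Σ(y_t−ȳ)(y_{t+2}−ȳ) = (11.2500) + (-9.7500) + (-9.7500) + (11.2500) = 3.0000
Denominator Σ(y_t−ȳ)² = 201.5000
r_2 = 3.0000 / 201.5000 = 0.015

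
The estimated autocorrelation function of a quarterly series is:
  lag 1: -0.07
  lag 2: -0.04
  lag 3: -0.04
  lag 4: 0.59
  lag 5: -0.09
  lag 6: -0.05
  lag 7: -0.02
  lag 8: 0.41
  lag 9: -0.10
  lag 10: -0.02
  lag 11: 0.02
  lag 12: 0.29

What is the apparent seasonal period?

The largest autocorrelation is r_4 = 0.59, with weaker echoes at lags 8 (0.41) and 12 (0.29); the remaining lags stay at or below 0.02.
The dominant spike at lag 4 indicates a seasonal period of 4.

4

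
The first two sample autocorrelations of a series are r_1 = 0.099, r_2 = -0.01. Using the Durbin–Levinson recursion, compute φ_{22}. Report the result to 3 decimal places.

φ_{22} = (r_2 − r_1²) / (1 − r_1²)
r_1² = (0.099)² = 0.009801
Numerator = -0.01 − 0.0098 = -0.0198; denominator = 1 − 0.0098 = 0.9902
φ_{22} = -0.0198 / 0.9902 = -0.020

-0.020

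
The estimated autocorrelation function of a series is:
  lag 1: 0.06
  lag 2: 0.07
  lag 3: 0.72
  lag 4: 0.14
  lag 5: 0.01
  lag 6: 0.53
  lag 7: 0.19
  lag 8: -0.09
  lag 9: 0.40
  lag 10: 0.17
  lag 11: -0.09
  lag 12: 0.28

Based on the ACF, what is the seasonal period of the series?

The largest autocorrelation is r_3 = 0.72, with weaker echoes at lags 6 (0.53), 9 (0.40) and 12 (0.28); the remaining lags stay at or below 0.19.
The dominant spike at lag 3 indicates a seasonal period of 3.

3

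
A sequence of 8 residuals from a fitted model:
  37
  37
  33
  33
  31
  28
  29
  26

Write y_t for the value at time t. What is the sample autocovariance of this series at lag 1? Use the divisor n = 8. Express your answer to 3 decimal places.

Mean ȳ = (37 + 37 + 33 + 33 + 31 + 28 + 29 + 26)/8 = 31.7500
Σ_{t=1}^{7}(y_t−ȳ)(y_{t+1}−ȳ) = 63.6875
γ_1 = 63.6875 / 8 = 7.961

7.961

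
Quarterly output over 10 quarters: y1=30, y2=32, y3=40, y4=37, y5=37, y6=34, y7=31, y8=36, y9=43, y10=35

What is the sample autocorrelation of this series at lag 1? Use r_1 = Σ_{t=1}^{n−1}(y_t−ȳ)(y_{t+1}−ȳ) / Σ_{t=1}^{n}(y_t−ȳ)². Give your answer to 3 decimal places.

0.101

Mean ȳ = (30 + 32 + 40 + 37 + 37 + 34 + 31 + 36 + 43 + 35)/10 = 35.5000
Numerator Σ_{t=1}^{9}(y_t−ȳ)(y_{t+1}−ȳ) = 14.7500
Denominator Σ(y_t−ȳ)² = 146.5000
r_1 = 14.7500 / 146.5000 = 0.101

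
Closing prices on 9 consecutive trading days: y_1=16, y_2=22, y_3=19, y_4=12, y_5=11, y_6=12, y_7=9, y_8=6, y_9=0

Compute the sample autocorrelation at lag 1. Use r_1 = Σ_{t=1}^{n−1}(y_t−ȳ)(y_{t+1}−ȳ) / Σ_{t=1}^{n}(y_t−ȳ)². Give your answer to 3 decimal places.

Mean ȳ = (16 + 22 + 19 + 12 + 11 + 12 + 9 + 6 + 0)/9 = 11.8889
Numerator Σ_{t=1}^{8}(y_t−ȳ)(y_{t+1}−ȳ) = 200.7654
Denominator Σ(y_t−ȳ)² = 354.8889
r_1 = 200.7654 / 354.8889 = 0.566

0.566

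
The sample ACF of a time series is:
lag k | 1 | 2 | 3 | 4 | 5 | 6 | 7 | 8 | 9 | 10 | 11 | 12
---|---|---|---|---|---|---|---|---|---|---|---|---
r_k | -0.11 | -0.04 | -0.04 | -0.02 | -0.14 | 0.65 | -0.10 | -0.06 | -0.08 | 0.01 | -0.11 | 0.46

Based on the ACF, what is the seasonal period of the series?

6

The largest autocorrelation is r_6 = 0.65, with a weaker echo at lag 12 (0.46); the remaining lags stay at or below 0.01.
The dominant spike at lag 6 indicates a seasonal period of 6.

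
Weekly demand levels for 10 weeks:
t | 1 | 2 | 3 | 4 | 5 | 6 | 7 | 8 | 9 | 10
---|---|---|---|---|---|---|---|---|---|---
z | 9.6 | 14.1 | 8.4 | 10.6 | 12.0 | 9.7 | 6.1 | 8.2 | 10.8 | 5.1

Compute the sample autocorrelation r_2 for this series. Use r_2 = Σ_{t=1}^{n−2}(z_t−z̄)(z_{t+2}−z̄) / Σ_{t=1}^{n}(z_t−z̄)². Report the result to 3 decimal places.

Mean z̄ = (9.6 + 14.1 + 8.4 + 10.6 + 12.0 + 9.7 + 6.1 + 8.2 + 10.8 + 5.1)/10 = 9.4600
Numerator Σ_{t=1}^{8}(z_t−z̄)(z_{t+2}−z̄) = -5.1232
Denominator Σ(z_t−z̄)² = 64.1640
r_2 = -5.1232 / 64.1640 = -0.080

-0.080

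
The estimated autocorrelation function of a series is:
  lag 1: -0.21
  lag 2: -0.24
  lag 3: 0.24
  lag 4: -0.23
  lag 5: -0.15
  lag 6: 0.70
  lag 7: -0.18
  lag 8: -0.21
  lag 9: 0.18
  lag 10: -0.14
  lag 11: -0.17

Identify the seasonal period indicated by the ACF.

The largest autocorrelation is r_6 = 0.70; the remaining lags stay at or below 0.24.
The dominant spike at lag 6 indicates a seasonal period of 6.

6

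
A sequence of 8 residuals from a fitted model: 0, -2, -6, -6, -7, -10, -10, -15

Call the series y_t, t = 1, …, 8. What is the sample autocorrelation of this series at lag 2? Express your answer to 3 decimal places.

Mean ȳ = (0 − 2 − 6 − 6 − 7 − 10 − 10 − 15)/8 = -7.0000
Numerator Σ_{t=1}^{6}(y_t−ȳ)(y_{t+2}−ȳ) = 33.0000
Denominator Σ(y_t−ȳ)² = 158.0000
r_2 = 33.0000 / 158.0000 = 0.209

0.209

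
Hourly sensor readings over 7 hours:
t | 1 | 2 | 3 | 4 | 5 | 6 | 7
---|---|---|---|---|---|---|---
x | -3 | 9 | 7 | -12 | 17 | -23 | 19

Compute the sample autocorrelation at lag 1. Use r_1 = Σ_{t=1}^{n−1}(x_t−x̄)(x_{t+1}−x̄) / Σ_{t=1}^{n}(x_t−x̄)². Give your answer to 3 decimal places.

-0.753

Mean x̄ = (-3 + 9 + 7 − 12 + 17 − 23 + 19)/7 = 2.0000
Deviations from mean: -5.0000, 7.0000, 5.0000, -14.0000, 15.0000, -25.0000, 17.0000
Σ(x_t−x̄)(x_{t+1}−x̄) = (-35.0000) + (35.0000) + (-70.0000) + (-210.0000) + (-375.0000) + (-425.0000) = -1080.0000
Denominator Σ(x_t−x̄)² = 1434.0000
r_1 = -1080.0000 / 1434.0000 = -0.753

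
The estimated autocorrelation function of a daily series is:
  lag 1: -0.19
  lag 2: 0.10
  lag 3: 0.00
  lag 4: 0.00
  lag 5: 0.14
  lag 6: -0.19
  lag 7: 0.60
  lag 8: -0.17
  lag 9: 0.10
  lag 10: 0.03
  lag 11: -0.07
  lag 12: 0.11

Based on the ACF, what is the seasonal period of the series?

7

The largest autocorrelation is r_7 = 0.60; the remaining lags stay at or below 0.14.
The dominant spike at lag 7 indicates a seasonal period of 7.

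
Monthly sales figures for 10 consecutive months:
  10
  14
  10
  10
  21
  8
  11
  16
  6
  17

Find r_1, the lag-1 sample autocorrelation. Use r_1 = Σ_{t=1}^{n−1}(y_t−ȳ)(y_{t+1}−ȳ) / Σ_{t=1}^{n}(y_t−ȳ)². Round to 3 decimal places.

Mean ȳ = (10 + 14 + 10 + 10 + 21 + 8 + 11 + 16 + 6 + 17)/10 = 12.3000
Numerator Σ_{t=1}^{9}(y_t−ȳ)(y_{t+1}−ȳ) = -112.0900
Denominator Σ(y_t−ȳ)² = 190.1000
r_1 = -112.0900 / 190.1000 = -0.590

-0.590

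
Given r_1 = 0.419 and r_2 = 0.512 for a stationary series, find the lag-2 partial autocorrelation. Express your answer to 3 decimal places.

0.408

φ_{22} = (r_2 − r_1²) / (1 − r_1²)
r_1² = (0.419)² = 0.175561
Numerator = 0.512 − 0.1756 = 0.3364; denominator = 1 − 0.1756 = 0.8244
φ_{22} = 0.3364 / 0.8244 = 0.408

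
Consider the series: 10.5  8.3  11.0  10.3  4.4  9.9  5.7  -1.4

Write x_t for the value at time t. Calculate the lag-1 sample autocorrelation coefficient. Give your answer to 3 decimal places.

Mean x̄ = (10.5 + 8.3 + 11.0 + 10.3 + 4.4 + 9.9 + 5.7 − 1.4)/8 = 7.3375
Deviations from mean: 3.1625, 0.9625, 3.6625, 2.9625, -2.9375, 2.5625, -1.6375, -8.7375
Numerator Σ_{t=1}^{7}(x_t−x̄)(x_{t+1}−x̄) = 11.3011
Denominator Σ(x_t−x̄)² = 127.3388
r_1 = 11.3011 / 127.3388 = 0.089

0.089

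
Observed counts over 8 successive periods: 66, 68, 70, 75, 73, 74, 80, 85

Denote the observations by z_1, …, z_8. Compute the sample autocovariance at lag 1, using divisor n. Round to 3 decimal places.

16.561

Mean z̄ = (66 + 68 + 70 + 75 + 73 + 74 + 80 + 85)/8 = 73.8750
Deviations: -7.8750, -5.8750, -3.8750, 1.1250, -0.8750, 0.1250, 6.1250, 11.1250
Σ_{t=1}^{7}(z_t−z̄)(z_{t+1}−z̄) = 132.4844
γ_1 = 132.4844 / 8 = 16.561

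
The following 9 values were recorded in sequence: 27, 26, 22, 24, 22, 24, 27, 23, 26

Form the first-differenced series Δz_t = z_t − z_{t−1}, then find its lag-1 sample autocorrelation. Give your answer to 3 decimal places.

First differences Δz: -1, -4, 2, -2, 2, 3, -4, 3
Mean of differences = -0.1250
Numerator Σ(Δz_t−Δz̄)(Δz_{t+1}−Δz̄) = -30.3906
Denominator Σ(Δz_t−Δz̄)² = 62.8750
r_1(Δz) = -30.3906 / 62.8750 = -0.483

-0.483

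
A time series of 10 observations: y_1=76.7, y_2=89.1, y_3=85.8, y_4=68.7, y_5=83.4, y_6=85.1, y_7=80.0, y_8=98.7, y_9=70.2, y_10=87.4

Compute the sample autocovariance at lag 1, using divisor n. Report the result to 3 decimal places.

-37.866

Mean ȳ = (76.7 + 89.1 + 85.8 + 68.7 + 83.4 + 85.1 + 80.0 + 98.7 + 70.2 + 87.4)/10 = 82.5100
Σ_{t=1}^{9}(y_t−ȳ)(y_{t+1}−ȳ) = -378.6601
γ_1 = -378.6601 / 10 = -37.866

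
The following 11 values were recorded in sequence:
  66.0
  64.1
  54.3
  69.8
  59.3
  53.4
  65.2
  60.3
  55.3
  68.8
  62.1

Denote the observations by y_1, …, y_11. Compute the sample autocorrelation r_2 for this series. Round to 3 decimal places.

-0.288

Mean ȳ = (66.0 + 64.1 + 54.3 + 69.8 + 59.3 + 53.4 + 65.2 + 60.3 + 55.3 + 68.8 + 62.1)/11 = 61.6909
Numerator Σ_{t=1}^{9}(y_t−ȳ)(y_{t+2}−ȳ) = -93.6602
Denominator Σ(y_t−ȳ)² = 325.0091
r_2 = -93.6602 / 325.0091 = -0.288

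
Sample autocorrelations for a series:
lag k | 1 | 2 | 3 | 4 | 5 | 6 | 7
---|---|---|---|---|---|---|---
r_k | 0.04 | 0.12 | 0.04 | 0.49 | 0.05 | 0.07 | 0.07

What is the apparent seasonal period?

4

The largest autocorrelation is r_4 = 0.49; the remaining lags stay at or below 0.12.
The dominant spike at lag 4 indicates a seasonal period of 4.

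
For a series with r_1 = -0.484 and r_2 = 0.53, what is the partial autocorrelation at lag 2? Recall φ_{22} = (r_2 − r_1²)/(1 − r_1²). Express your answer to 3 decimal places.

0.386

φ_{22} = (r_2 − r_1²) / (1 − r_1²)
r_1² = (-0.484)² = 0.234256
Numerator = 0.53 − 0.2343 = 0.2957; denominator = 1 − 0.2343 = 0.7657
φ_{22} = 0.2957 / 0.7657 = 0.386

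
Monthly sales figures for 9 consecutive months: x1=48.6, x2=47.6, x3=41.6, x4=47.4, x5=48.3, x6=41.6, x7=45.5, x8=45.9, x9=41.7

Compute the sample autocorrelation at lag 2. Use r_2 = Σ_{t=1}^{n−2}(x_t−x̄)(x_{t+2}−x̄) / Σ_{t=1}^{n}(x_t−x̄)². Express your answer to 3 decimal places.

Mean x̄ = (48.6 + 47.6 + 41.6 + 47.4 + 48.3 + 41.6 + 45.5 + 45.9 + 41.7)/9 = 45.3556
Numerator Σ_{t=1}^{7}(x_t−x̄)(x_{t+2}−x̄) = -28.4795
Denominator Σ(x_t−x̄)² = 70.3022
r_2 = -28.4795 / 70.3022 = -0.405

-0.405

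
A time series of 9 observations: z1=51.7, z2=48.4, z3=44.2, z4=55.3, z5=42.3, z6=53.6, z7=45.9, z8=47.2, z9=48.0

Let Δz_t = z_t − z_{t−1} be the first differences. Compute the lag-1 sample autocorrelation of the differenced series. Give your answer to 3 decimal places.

-0.828

First differences Δz: -3.3, -4.2, 11.1, -13.0, 11.3, -7.7, 1.3, 0.8
Mean of differences = -0.4625
Numerator Σ(Δz_t−Δz̄)(Δz_{t+1}−Δz̄) = -420.7089
Denominator Σ(Δz_t−Δz̄)² = 508.3388
r_1(Δz) = -420.7089 / 508.3388 = -0.828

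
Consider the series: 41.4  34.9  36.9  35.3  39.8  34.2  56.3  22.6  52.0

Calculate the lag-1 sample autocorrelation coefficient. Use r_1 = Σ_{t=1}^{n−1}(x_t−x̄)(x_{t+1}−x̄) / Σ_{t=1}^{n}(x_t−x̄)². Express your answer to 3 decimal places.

Mean x̄ = (41.4 + 34.9 + 36.9 + 35.3 + 39.8 + 34.2 + 56.3 + 22.6 + 52.0)/9 = 39.2667
Numerator Σ_{t=1}^{8}(x_t−x̄)(x_{t+1}−x̄) = -576.8244
Denominator Σ(x_t−x̄)² = 800.9600
r_1 = -576.8244 / 800.9600 = -0.720

-0.720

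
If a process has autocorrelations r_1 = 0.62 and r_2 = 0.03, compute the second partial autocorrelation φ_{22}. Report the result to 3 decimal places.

-0.576

φ_{22} = (r_2 − r_1²) / (1 − r_1²)
r_1² = (0.62)² = 0.3844
Numerator = 0.03 − 0.3844 = -0.3544; denominator = 1 − 0.3844 = 0.6156
φ_{22} = -0.3544 / 0.6156 = -0.576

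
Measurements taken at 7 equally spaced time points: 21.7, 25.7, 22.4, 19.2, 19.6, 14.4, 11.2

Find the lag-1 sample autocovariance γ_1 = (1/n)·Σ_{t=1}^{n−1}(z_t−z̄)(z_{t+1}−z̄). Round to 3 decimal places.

Mean z̄ = (21.7 + 25.7 + 22.4 + 19.2 + 19.6 + 14.4 + 11.2)/7 = 19.1714
Σ_{t=1}^{6}(z_t−z̄)(z_{t+1}−z̄) = 73.6806
γ_1 = 73.6806 / 7 = 10.526

10.526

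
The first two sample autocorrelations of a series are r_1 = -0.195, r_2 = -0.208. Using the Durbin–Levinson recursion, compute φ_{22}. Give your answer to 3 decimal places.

-0.256

φ_{22} = (r_2 − r_1²) / (1 − r_1²)
r_1² = (-0.195)² = 0.038025
Numerator = -0.208 − 0.0380 = -0.2460; denominator = 1 − 0.0380 = 0.9620
φ_{22} = -0.2460 / 0.9620 = -0.256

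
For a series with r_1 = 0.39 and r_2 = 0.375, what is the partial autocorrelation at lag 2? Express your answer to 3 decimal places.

φ_{22} = (r_2 − r_1²) / (1 − r_1²)
r_1² = (0.39)² = 0.1521
Numerator = 0.375 − 0.1521 = 0.2229; denominator = 1 − 0.1521 = 0.8479
φ_{22} = 0.2229 / 0.8479 = 0.263

0.263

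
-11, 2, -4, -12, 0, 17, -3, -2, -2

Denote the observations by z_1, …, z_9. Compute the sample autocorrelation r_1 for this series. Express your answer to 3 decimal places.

Mean z̄ = (-11 + 2 − 4 − 12 + 0 + 17 − 3 − 2 − 2)/9 = -1.6667
Numerator Σ_{t=1}^{8}(z_t−z̄)(z_{t+1}−z̄) = -29.1111
Denominator Σ(z_t−z̄)² = 566.0000
r_1 = -29.1111 / 566.0000 = -0.051

-0.051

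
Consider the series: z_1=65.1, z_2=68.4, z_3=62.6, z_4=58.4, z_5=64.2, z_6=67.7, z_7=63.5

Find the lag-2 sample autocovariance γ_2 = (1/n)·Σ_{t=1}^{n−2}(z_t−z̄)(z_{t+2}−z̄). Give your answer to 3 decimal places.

-6.512

Mean z̄ = (65.1 + 68.4 + 62.6 + 58.4 + 64.2 + 67.7 + 63.5)/7 = 64.2714
Σ_{t=1}^{5}(z_t−z̄)(z_{t+2}−z̄) = -45.5816
γ_2 = -45.5816 / 7 = -6.512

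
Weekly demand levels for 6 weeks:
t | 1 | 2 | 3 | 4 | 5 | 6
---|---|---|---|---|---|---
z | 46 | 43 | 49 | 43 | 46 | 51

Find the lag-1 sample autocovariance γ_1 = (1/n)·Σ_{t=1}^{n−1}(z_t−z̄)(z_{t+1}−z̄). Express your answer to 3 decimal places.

Mean z̄ = (46 + 43 + 49 + 43 + 46 + 51)/6 = 46.3333
Deviations: -0.3333, -3.3333, 2.6667, -3.3333, -0.3333, 4.6667
Σ_{t=1}^{5}(z_t−z̄)(z_{t+1}−z̄) = -17.1111
γ_1 = -17.1111 / 6 = -2.852

-2.852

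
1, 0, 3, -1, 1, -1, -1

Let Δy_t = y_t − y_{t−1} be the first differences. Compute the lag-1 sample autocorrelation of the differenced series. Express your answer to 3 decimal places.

First differences Δy: -1, 3, -4, 2, -2, 0
Mean of differences = -0.3333
Numerator Σ(Δy_t−Δȳ)(Δy_{t+1}−Δȳ) = -27.4444
Denominator Σ(Δy_t−Δȳ)² = 33.3333
r_1(Δy) = -27.4444 / 33.3333 = -0.823

-0.823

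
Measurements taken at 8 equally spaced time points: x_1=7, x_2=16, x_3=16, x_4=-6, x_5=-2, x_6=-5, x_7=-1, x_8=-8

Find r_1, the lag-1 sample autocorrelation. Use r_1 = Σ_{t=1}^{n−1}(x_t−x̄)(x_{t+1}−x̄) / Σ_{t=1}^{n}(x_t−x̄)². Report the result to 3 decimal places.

Mean x̄ = (7 + 16 + 16 − 6 − 2 − 5 − 1 − 8)/8 = 2.1250
Deviations from mean: 4.8750, 13.8750, 13.8750, -8.1250, -4.1250, -7.1250, -3.1250, -10.1250
Numerator Σ_{t=1}^{7}(x_t−x̄)(x_{t+1}−x̄) = 264.2344
Denominator Σ(x_t−x̄)² = 654.8750
r_1 = 264.2344 / 654.8750 = 0.403

0.403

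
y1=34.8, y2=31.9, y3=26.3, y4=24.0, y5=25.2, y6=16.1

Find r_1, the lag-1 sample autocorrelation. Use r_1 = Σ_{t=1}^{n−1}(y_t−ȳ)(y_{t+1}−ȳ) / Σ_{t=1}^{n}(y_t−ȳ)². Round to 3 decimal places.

0.286

Mean ȳ = (34.8 + 31.9 + 26.3 + 24.0 + 25.2 + 16.1)/6 = 26.3833
Deviations from mean: 8.4167, 5.5167, -0.0833, -2.3833, -1.1833, -10.2833
Σ(y_t−ȳ)(y_{t+1}−ȳ) = (46.4319) + (-0.4597) + (0.1986) + (2.8203) + (12.1686) = 61.1597
Denominator Σ(y_t−ȳ)² = 214.1083
r_1 = 61.1597 / 214.1083 = 0.286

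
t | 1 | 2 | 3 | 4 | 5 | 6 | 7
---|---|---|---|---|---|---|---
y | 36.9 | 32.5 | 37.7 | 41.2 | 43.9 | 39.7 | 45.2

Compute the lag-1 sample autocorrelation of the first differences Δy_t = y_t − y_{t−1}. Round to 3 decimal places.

First differences Δy: -4.4, 5.2, 3.5, 2.7, -4.2, 5.5
Mean of differences = 1.3833
Numerator Σ(Δy_t−Δȳ)(Δy_{t+1}−Δȳ) = -41.5436
Denominator Σ(Δy_t−Δȳ)² = 102.3483
r_1(Δy) = -41.5436 / 102.3483 = -0.406

-0.406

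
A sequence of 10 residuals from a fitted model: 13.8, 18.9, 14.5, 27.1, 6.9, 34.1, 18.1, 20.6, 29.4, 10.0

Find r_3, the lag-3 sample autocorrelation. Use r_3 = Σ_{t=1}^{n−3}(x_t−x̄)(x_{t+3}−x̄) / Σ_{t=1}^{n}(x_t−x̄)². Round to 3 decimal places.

Mean x̄ = (13.8 + 18.9 + 14.5 + 27.1 + 6.9 + 34.1 + 18.1 + 20.6 + 29.4 + 10.0)/10 = 19.3400
Σ(x_t−x̄)(x_{t+3}−x̄) = (-42.9904) + (5.4736) + (-71.4384) + (-9.6224) + (-15.6744) + (148.4856) + (11.5816) = 25.8152
Denominator Σ(x_t−x̄)² = 678.7040
r_3 = 25.8152 / 678.7040 = 0.038

0.038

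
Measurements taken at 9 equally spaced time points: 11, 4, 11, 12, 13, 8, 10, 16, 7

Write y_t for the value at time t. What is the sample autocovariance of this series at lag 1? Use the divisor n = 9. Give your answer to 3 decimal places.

-3.215

Mean ȳ = (11 + 4 + 11 + 12 + 13 + 8 + 10 + 16 + 7)/9 = 10.2222
Σ_{t=1}^{8}(y_t−ȳ)(y_{t+1}−ȳ) = -28.9383
γ_1 = -28.9383 / 9 = -3.215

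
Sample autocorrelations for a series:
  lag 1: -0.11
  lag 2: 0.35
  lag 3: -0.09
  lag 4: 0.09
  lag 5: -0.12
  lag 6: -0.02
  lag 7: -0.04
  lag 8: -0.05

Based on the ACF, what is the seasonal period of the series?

2

The largest autocorrelation is r_2 = 0.35; the remaining lags stay at or below 0.09.
The dominant spike at lag 2 indicates a seasonal period of 2.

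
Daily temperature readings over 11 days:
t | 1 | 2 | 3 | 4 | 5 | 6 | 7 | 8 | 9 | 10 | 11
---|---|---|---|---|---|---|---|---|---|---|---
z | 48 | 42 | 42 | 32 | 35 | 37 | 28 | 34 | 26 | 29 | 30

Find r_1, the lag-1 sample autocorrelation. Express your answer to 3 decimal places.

0.431

Mean z̄ = (48 + 42 + 42 + 32 + 35 + 37 + 28 + 34 + 26 + 29 + 30)/11 = 34.8182
Numerator Σ_{t=1}^{10}(z_t−z̄)(z_{t+1}−z̄) = 203.1488
Denominator Σ(z_t−z̄)² = 471.6364
r_1 = 203.1488 / 471.6364 = 0.431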